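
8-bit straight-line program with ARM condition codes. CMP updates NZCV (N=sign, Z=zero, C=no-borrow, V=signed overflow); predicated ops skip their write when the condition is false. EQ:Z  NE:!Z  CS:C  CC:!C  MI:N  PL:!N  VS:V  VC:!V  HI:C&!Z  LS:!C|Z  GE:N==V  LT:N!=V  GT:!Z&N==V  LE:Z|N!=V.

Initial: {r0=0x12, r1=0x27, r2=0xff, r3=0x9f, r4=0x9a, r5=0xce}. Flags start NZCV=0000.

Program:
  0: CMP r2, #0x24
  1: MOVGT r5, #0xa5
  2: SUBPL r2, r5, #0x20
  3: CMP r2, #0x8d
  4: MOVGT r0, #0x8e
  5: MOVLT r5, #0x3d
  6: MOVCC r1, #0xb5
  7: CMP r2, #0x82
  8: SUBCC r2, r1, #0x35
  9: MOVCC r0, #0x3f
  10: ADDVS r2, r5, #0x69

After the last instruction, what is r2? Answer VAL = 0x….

0: ✓ CMP  NZCV=1010
1: · MOVGT
2: · SUBPL
3: ✓ CMP  NZCV=0010
4: ✓ MOVGT  r0←0x8e
5: · MOVLT
6: · MOVCC
7: ✓ CMP  NZCV=0010
8: · SUBCC
9: · MOVCC
10: · ADDVS

VAL = 0xff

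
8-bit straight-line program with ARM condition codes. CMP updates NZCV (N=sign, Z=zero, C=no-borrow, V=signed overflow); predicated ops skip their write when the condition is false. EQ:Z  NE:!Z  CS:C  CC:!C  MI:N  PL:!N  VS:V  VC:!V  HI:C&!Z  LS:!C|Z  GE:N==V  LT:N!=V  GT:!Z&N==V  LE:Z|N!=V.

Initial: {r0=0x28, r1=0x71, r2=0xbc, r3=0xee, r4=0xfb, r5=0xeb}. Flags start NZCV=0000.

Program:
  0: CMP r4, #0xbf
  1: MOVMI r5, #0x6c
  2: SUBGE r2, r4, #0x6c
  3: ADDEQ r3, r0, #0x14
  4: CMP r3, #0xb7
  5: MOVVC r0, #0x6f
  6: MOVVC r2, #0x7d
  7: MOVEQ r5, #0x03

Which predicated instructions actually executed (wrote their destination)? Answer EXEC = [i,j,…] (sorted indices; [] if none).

EXEC = [2,5,6]

0: ✓ CMP  NZCV=0010
1: · MOVMI
2: ✓ SUBGE  r2←0x8f
3: · ADDEQ
4: ✓ CMP  NZCV=0010
5: ✓ MOVVC  r0←0x6f
6: ✓ MOVVC  r2←0x7d
7: · MOVEQ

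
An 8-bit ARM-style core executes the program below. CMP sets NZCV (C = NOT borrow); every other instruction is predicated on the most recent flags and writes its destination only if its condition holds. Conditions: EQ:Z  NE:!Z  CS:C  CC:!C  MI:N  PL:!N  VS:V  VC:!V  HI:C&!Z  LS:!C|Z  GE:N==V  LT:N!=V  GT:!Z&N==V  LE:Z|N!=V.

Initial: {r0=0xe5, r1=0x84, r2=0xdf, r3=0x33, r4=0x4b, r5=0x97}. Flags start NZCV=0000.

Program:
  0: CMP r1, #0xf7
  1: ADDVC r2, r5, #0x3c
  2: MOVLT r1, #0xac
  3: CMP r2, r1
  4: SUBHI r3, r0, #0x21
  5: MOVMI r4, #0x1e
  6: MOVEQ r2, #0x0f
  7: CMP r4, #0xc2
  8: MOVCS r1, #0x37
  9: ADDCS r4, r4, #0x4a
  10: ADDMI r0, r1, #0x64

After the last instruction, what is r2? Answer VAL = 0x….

[0] flags=1000 → (cmp)
[1] flags=1000 VC?T → r2=0xd3
[2] flags=1000 LT?T → r1=0xac
[3] flags=0010 → (cmp)
[4] flags=0010 HI?T → r3=0xc4
[5] flags=0010 MI?F → skip
[6] flags=0010 EQ?F → skip
[7] flags=1001 → (cmp)
[8] flags=1001 CS?F → skip
[9] flags=1001 CS?F → skip
[10] flags=1001 MI?T → r0=0x10

VAL = 0xd3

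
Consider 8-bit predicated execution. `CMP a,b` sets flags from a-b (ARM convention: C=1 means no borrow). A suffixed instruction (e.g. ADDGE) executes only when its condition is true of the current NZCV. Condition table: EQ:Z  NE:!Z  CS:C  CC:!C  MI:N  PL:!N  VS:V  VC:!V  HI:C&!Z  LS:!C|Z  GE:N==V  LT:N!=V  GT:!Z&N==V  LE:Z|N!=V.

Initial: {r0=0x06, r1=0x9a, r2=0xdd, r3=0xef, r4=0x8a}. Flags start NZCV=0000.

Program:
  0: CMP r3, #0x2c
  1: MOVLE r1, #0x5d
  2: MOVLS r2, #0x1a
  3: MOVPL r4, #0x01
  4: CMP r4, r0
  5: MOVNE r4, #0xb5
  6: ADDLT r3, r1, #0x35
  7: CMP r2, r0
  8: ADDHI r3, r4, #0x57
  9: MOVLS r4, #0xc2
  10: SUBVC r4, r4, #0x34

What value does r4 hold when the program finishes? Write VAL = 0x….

0: ✓ CMP  NZCV=1010
1: ✓ MOVLE  r1←0x5d
2: · MOVLS
3: · MOVPL
4: ✓ CMP  NZCV=1010
5: ✓ MOVNE  r4←0xb5
6: ✓ ADDLT  r3←0x92
7: ✓ CMP  NZCV=1010
8: ✓ ADDHI  r3←0x0c
9: · MOVLS
10: ✓ SUBVC  r4←0x81

VAL = 0x81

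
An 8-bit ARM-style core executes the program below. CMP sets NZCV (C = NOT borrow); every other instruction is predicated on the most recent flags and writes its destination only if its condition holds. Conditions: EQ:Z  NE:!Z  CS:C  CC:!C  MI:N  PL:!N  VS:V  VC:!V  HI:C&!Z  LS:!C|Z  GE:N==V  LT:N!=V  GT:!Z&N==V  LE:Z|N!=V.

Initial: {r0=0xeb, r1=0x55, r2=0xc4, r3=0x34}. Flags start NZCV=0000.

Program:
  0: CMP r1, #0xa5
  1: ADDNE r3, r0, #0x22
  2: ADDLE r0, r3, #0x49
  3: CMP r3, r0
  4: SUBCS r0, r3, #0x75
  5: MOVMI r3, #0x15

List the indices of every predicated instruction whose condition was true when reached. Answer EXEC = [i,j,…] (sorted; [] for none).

[0] flags=1001 → (cmp)
[1] flags=1001 NE?T → r3=0x0d
[2] flags=1001 LE?F → skip
[3] flags=0000 → (cmp)
[4] flags=0000 CS?F → skip
[5] flags=0000 MI?F → skip

EXEC = [1]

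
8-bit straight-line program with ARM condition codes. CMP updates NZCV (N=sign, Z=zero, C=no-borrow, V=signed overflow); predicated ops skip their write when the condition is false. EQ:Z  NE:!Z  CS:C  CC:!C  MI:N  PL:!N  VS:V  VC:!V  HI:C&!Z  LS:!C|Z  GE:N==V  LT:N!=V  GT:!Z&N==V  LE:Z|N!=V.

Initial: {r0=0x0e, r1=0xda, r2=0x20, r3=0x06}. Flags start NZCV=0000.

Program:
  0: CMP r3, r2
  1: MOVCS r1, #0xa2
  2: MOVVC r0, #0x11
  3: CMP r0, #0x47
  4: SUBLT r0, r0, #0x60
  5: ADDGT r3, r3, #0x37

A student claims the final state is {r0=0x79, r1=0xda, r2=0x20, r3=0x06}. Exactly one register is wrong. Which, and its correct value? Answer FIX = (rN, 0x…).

0: ✓ CMP  NZCV=1000
1: · MOVCS
2: ✓ MOVVC  r0←0x11
3: ✓ CMP  NZCV=1000
4: ✓ SUBLT  r0←0xb1
5: · ADDGT

FIX = (r0, 0xb1)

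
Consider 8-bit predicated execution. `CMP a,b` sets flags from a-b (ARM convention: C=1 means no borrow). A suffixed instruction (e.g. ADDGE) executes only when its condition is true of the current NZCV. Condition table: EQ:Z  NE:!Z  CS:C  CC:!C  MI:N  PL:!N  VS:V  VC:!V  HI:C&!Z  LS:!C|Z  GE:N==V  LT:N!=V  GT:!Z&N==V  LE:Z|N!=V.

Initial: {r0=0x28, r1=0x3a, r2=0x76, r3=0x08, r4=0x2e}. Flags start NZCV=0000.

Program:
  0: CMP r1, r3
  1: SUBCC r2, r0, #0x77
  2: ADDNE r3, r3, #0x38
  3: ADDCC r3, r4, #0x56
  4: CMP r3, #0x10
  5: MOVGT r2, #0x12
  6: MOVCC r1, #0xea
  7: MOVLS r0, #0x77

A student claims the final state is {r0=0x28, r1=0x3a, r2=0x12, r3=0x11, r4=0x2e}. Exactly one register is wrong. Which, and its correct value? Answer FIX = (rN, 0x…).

[0] flags=0010 → (cmp)
[1] flags=0010 CC?F → skip
[2] flags=0010 NE?T → r3=0x40
[3] flags=0010 CC?F → skip
[4] flags=0010 → (cmp)
[5] flags=0010 GT?T → r2=0x12
[6] flags=0010 CC?F → skip
[7] flags=0010 LS?F → skip

FIX = (r3, 0x40)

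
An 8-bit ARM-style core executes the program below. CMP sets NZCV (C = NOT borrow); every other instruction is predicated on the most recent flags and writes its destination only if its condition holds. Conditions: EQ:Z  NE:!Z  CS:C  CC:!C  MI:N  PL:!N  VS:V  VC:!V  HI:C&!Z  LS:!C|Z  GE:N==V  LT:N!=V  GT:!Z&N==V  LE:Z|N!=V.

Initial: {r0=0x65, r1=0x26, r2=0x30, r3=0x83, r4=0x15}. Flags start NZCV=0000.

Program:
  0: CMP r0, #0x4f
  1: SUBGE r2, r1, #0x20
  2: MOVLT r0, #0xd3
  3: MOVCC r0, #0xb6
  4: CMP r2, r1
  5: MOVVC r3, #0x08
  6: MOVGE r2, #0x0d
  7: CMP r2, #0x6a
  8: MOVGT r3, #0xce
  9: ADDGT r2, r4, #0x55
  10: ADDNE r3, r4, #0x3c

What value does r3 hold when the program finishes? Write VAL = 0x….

[0] flags=0010 → (cmp)
[1] flags=0010 GE?T → r2=0x06
[2] flags=0010 LT?F → skip
[3] flags=0010 CC?F → skip
[4] flags=1000 → (cmp)
[5] flags=1000 VC?T → r3=0x08
[6] flags=1000 GE?F → skip
[7] flags=1000 → (cmp)
[8] flags=1000 GT?F → skip
[9] flags=1000 GT?F → skip
[10] flags=1000 NE?T → r3=0x51

VAL = 0x51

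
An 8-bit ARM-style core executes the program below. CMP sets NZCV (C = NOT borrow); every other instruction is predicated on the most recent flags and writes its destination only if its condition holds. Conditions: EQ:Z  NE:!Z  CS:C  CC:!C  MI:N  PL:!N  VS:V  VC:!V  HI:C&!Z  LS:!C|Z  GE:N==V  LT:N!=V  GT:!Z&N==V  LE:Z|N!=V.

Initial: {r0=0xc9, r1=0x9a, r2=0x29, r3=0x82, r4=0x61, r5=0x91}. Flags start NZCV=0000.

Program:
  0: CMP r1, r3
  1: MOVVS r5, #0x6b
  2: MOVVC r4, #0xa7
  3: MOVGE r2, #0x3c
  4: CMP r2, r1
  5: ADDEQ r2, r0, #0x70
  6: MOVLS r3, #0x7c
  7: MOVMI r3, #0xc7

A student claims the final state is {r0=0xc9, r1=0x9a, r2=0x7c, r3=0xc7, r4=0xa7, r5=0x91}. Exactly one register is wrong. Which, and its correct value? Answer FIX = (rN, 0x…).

[0] flags=0010 → (cmp)
[1] flags=0010 VS?F → skip
[2] flags=0010 VC?T → r4=0xa7
[3] flags=0010 GE?T → r2=0x3c
[4] flags=1001 → (cmp)
[5] flags=1001 EQ?F → skip
[6] flags=1001 LS?T → r3=0x7c
[7] flags=1001 MI?T → r3=0xc7

FIX = (r2, 0x3c)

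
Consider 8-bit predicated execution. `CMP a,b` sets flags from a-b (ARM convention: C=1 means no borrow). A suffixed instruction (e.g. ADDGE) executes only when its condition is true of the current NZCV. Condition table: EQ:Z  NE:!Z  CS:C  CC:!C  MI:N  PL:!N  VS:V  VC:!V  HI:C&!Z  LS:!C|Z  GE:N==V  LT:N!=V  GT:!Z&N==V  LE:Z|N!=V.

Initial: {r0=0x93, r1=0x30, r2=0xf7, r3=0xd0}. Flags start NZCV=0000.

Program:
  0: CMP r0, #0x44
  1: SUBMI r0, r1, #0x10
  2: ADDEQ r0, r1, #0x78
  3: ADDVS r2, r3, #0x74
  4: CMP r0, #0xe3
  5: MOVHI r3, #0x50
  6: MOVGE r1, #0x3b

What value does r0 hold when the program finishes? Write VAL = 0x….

VAL = 0x93

[0] flags=0011 → (cmp)
[1] flags=0011 MI?F → skip
[2] flags=0011 EQ?F → skip
[3] flags=0011 VS?T → r2=0x44
[4] flags=1000 → (cmp)
[5] flags=1000 HI?F → skip
[6] flags=1000 GE?F → skip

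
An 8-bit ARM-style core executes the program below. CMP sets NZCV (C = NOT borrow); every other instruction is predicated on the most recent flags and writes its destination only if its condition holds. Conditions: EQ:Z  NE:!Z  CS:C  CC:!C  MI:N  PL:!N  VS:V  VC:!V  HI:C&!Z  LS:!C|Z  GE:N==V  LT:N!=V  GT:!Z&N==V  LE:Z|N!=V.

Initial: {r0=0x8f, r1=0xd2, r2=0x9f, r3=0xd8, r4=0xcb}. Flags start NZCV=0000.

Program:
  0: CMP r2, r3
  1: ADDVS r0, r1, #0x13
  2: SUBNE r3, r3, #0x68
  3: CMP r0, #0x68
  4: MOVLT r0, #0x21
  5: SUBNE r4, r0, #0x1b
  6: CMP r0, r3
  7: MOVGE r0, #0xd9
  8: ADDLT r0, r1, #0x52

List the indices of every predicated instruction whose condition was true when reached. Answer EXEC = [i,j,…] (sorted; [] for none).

[0] flags=1000 → (cmp)
[1] flags=1000 VS?F → skip
[2] flags=1000 NE?T → r3=0x70
[3] flags=0011 → (cmp)
[4] flags=0011 LT?T → r0=0x21
[5] flags=0011 NE?T → r4=0x06
[6] flags=1000 → (cmp)
[7] flags=1000 GE?F → skip
[8] flags=1000 LT?T → r0=0x24

EXEC = [2,4,5,8]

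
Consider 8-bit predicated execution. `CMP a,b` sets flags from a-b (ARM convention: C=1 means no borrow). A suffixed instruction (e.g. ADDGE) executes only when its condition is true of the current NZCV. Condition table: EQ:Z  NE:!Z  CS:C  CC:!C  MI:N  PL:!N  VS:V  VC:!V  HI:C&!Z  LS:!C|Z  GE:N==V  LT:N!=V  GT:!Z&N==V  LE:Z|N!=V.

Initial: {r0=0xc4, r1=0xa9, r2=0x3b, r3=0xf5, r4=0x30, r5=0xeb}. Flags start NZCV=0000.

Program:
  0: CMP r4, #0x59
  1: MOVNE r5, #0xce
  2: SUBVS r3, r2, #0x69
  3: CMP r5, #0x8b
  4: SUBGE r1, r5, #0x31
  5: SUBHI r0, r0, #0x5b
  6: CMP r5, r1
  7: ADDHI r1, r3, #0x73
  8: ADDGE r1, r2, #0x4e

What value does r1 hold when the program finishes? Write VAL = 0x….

VAL = 0x89

0: ✓ CMP  NZCV=1000
1: ✓ MOVNE  r5←0xce
2: · SUBVS
3: ✓ CMP  NZCV=0010
4: ✓ SUBGE  r1←0x9d
5: ✓ SUBHI  r0←0x69
6: ✓ CMP  NZCV=0010
7: ✓ ADDHI  r1←0x68
8: ✓ ADDGE  r1←0x89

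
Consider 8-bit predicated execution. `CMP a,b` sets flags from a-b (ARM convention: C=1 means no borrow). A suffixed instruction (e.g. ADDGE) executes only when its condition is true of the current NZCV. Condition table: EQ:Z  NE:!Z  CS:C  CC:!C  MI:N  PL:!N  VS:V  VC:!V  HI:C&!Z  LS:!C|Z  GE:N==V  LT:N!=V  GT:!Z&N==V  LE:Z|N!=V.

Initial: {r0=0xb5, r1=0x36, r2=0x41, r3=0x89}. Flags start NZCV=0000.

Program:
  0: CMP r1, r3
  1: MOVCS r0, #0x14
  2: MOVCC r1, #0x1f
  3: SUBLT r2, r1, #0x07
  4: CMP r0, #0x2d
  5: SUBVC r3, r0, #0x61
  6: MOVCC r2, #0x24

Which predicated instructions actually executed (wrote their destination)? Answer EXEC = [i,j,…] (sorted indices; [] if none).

EXEC = [2,5]

[0] flags=1001 → (cmp)
[1] flags=1001 CS?F → skip
[2] flags=1001 CC?T → r1=0x1f
[3] flags=1001 LT?F → skip
[4] flags=1010 → (cmp)
[5] flags=1010 VC?T → r3=0x54
[6] flags=1010 CC?F → skip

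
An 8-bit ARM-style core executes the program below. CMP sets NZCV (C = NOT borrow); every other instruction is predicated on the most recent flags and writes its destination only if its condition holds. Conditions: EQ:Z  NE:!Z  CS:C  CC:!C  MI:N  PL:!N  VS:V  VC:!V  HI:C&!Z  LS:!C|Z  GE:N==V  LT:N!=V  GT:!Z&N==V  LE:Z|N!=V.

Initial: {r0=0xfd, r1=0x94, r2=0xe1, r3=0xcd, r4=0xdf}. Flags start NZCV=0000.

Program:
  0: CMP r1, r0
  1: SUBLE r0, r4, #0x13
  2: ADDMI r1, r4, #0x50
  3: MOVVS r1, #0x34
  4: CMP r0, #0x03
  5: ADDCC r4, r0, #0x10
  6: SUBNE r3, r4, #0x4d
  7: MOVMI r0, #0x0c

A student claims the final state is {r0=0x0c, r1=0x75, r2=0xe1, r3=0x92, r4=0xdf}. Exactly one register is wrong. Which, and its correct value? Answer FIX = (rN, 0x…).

FIX = (r1, 0x2f)

[0] flags=1000 → (cmp)
[1] flags=1000 LE?T → r0=0xcc
[2] flags=1000 MI?T → r1=0x2f
[3] flags=1000 VS?F → skip
[4] flags=1010 → (cmp)
[5] flags=1010 CC?F → skip
[6] flags=1010 NE?T → r3=0x92
[7] flags=1010 MI?T → r0=0x0c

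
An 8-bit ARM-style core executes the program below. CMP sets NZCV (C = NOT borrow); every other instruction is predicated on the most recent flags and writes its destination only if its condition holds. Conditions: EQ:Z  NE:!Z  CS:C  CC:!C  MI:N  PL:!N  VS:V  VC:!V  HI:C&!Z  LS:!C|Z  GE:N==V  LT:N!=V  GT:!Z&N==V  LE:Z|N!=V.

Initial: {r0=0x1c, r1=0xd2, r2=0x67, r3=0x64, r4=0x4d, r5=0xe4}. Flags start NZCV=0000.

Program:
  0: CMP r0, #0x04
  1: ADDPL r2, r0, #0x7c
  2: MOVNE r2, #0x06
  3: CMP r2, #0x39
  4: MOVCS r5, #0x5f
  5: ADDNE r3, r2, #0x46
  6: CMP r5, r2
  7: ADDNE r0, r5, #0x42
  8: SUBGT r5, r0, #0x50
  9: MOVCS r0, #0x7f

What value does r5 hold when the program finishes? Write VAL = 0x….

[0] flags=0010 → (cmp)
[1] flags=0010 PL?T → r2=0x98
[2] flags=0010 NE?T → r2=0x06
[3] flags=1000 → (cmp)
[4] flags=1000 CS?F → skip
[5] flags=1000 NE?T → r3=0x4c
[6] flags=1010 → (cmp)
[7] flags=1010 NE?T → r0=0x26
[8] flags=1010 GT?F → skip
[9] flags=1010 CS?T → r0=0x7f

VAL = 0xe4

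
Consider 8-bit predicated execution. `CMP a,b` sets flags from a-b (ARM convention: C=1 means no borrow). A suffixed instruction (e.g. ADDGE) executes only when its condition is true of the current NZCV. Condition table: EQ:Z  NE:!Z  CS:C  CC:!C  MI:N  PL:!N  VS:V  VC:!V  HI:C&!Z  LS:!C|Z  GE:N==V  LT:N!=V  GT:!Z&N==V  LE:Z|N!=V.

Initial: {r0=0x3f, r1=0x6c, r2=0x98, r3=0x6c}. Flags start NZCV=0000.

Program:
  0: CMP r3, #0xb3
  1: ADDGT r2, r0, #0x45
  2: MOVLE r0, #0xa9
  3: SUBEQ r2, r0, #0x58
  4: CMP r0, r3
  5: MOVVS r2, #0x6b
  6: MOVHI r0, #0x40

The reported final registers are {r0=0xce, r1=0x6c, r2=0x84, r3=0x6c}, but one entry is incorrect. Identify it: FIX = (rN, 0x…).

0: ✓ CMP  NZCV=1001
1: ✓ ADDGT  r2←0x84
2: · MOVLE
3: · SUBEQ
4: ✓ CMP  NZCV=1000
5: · MOVVS
6: · MOVHI

FIX = (r0, 0x3f)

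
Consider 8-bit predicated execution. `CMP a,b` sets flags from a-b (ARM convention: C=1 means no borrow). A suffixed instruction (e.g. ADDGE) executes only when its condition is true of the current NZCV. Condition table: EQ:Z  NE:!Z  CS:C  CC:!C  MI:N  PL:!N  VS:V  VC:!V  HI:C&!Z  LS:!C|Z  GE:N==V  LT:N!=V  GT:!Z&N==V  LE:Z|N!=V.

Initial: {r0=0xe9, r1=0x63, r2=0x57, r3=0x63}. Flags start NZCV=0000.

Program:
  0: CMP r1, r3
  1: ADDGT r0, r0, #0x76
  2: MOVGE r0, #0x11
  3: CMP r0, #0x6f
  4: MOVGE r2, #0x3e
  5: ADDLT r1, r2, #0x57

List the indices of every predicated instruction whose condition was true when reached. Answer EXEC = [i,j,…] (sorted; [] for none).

EXEC = [2,5]

0: ✓ CMP  NZCV=0110
1: · ADDGT
2: ✓ MOVGE  r0←0x11
3: ✓ CMP  NZCV=1000
4: · MOVGE
5: ✓ ADDLT  r1←0xae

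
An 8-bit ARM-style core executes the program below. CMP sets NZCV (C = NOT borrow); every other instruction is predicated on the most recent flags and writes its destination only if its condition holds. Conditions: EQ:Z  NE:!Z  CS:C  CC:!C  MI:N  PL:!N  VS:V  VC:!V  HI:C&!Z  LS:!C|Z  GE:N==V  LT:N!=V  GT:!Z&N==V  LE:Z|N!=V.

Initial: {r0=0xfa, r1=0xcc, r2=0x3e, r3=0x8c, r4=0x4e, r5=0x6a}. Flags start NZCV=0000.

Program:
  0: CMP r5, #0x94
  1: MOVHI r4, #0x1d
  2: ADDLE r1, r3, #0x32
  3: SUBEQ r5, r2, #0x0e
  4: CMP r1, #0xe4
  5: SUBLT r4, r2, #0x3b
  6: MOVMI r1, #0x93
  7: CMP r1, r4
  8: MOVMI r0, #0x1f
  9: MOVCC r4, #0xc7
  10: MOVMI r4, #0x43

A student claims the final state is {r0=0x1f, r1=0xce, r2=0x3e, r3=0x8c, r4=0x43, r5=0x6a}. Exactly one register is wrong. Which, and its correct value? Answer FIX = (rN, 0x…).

0: ✓ CMP  NZCV=1001
1: · MOVHI
2: · ADDLE
3: · SUBEQ
4: ✓ CMP  NZCV=1000
5: ✓ SUBLT  r4←0x03
6: ✓ MOVMI  r1←0x93
7: ✓ CMP  NZCV=1010
8: ✓ MOVMI  r0←0x1f
9: · MOVCC
10: ✓ MOVMI  r4←0x43

FIX = (r1, 0x93)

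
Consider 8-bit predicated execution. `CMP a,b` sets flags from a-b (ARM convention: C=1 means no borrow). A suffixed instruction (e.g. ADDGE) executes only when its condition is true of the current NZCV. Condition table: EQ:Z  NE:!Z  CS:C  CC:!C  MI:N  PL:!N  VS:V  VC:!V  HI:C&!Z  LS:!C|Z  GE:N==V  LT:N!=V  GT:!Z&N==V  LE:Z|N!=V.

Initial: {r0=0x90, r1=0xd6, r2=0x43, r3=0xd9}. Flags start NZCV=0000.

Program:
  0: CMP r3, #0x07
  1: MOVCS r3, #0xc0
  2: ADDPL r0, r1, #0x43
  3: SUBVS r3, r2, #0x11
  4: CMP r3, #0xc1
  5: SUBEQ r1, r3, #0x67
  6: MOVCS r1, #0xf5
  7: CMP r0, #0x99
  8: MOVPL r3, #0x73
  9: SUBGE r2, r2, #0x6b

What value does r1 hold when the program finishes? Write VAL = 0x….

0: ✓ CMP  NZCV=1010
1: ✓ MOVCS  r3←0xc0
2: · ADDPL
3: · SUBVS
4: ✓ CMP  NZCV=1000
5: · SUBEQ
6: · MOVCS
7: ✓ CMP  NZCV=1000
8: · MOVPL
9: · SUBGE

VAL = 0xd6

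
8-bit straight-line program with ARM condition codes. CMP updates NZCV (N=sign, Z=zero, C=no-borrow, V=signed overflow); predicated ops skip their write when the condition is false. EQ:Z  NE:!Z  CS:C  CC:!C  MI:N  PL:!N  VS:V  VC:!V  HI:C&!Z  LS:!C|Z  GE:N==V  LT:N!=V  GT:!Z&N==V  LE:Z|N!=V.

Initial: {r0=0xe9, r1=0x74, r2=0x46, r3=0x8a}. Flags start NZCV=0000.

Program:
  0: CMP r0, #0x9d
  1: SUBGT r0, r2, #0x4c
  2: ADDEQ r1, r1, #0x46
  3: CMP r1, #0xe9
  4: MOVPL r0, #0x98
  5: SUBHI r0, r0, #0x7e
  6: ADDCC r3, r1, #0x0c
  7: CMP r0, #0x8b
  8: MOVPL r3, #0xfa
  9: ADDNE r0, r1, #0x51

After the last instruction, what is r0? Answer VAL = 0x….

VAL = 0xc5

0: ✓ CMP  NZCV=0010
1: ✓ SUBGT  r0←0xfa
2: · ADDEQ
3: ✓ CMP  NZCV=1001
4: · MOVPL
5: · SUBHI
6: ✓ ADDCC  r3←0x80
7: ✓ CMP  NZCV=0010
8: ✓ MOVPL  r3←0xfa
9: ✓ ADDNE  r0←0xc5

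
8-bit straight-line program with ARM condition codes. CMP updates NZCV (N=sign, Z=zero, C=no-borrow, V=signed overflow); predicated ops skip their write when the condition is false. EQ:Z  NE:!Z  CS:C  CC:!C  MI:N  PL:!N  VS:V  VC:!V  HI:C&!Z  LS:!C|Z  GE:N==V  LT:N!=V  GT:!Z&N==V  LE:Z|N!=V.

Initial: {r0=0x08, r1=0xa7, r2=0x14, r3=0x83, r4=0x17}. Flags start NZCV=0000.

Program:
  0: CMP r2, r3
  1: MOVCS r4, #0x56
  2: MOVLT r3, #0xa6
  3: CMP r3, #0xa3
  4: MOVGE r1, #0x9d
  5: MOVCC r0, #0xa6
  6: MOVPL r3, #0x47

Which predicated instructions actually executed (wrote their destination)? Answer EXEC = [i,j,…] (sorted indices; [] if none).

EXEC = [5]

0: ✓ CMP  NZCV=1001
1: · MOVCS
2: · MOVLT
3: ✓ CMP  NZCV=1000
4: · MOVGE
5: ✓ MOVCC  r0←0xa6
6: · MOVPL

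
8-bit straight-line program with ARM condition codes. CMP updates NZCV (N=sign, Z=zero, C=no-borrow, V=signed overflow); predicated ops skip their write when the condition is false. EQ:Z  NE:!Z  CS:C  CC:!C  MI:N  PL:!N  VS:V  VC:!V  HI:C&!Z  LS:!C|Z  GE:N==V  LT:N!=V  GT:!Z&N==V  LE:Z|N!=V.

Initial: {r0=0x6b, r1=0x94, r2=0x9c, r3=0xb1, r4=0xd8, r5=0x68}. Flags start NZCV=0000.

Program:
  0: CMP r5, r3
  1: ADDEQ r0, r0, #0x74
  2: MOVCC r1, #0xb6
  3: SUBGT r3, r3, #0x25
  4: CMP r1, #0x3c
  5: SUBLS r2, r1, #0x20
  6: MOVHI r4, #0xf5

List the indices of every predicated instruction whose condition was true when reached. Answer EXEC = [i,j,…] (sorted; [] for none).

[0] flags=1001 → (cmp)
[1] flags=1001 EQ?F → skip
[2] flags=1001 CC?T → r1=0xb6
[3] flags=1001 GT?T → r3=0x8c
[4] flags=0011 → (cmp)
[5] flags=0011 LS?F → skip
[6] flags=0011 HI?T → r4=0xf5

EXEC = [2,3,6]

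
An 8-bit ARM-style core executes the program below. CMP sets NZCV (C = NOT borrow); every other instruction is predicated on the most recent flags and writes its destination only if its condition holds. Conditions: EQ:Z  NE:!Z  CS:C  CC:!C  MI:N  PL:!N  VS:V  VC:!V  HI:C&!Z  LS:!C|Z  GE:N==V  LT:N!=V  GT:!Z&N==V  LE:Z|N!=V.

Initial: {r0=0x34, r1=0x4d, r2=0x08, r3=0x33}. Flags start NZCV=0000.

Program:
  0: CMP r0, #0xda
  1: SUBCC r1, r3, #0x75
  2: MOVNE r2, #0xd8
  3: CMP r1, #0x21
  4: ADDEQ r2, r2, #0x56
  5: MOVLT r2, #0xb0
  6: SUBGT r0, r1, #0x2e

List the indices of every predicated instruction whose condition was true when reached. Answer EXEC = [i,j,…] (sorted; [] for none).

EXEC = [1,2,5]

[0] flags=0000 → (cmp)
[1] flags=0000 CC?T → r1=0xbe
[2] flags=0000 NE?T → r2=0xd8
[3] flags=1010 → (cmp)
[4] flags=1010 EQ?F → skip
[5] flags=1010 LT?T → r2=0xb0
[6] flags=1010 GT?F → skip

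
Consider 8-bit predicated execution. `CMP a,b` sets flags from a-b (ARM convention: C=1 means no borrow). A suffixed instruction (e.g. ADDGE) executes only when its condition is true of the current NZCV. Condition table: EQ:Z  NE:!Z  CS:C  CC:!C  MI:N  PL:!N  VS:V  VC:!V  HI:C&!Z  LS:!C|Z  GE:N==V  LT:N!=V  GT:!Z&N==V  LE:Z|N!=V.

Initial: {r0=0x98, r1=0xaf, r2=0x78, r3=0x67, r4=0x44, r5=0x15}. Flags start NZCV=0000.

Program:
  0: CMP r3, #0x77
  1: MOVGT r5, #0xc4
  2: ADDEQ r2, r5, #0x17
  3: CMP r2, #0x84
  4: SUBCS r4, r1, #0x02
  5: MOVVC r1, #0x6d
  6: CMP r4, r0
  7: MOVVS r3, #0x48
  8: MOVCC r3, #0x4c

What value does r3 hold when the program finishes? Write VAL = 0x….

VAL = 0x4c

0: ✓ CMP  NZCV=1000
1: · MOVGT
2: · ADDEQ
3: ✓ CMP  NZCV=1001
4: · SUBCS
5: · MOVVC
6: ✓ CMP  NZCV=1001
7: ✓ MOVVS  r3←0x48
8: ✓ MOVCC  r3←0x4c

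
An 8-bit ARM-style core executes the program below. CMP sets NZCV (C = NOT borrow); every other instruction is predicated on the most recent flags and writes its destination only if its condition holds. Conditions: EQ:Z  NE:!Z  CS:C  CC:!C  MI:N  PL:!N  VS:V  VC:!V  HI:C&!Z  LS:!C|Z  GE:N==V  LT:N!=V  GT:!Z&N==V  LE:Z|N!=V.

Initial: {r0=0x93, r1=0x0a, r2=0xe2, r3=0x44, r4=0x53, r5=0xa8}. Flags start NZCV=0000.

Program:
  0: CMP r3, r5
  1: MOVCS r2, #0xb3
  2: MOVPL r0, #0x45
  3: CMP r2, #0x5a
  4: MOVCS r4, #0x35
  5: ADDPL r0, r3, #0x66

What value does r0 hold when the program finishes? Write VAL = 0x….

[0] flags=1001 → (cmp)
[1] flags=1001 CS?F → skip
[2] flags=1001 PL?F → skip
[3] flags=1010 → (cmp)
[4] flags=1010 CS?T → r4=0x35
[5] flags=1010 PL?F → skip

VAL = 0x93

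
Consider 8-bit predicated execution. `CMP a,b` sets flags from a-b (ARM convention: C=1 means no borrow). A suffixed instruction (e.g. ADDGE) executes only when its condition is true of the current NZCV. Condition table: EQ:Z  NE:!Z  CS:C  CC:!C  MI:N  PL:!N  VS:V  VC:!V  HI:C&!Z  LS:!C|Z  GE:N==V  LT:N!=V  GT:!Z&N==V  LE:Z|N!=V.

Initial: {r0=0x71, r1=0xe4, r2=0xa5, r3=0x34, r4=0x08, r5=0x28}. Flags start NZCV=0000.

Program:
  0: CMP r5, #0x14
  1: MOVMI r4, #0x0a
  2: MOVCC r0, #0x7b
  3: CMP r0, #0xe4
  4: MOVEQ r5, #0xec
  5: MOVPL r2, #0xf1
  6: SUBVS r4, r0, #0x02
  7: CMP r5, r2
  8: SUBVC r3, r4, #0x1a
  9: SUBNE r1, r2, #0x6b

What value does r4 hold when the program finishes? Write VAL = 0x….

VAL = 0x6f

0: ✓ CMP  NZCV=0010
1: · MOVMI
2: · MOVCC
3: ✓ CMP  NZCV=1001
4: · MOVEQ
5: · MOVPL
6: ✓ SUBVS  r4←0x6f
7: ✓ CMP  NZCV=1001
8: · SUBVC
9: ✓ SUBNE  r1←0x3a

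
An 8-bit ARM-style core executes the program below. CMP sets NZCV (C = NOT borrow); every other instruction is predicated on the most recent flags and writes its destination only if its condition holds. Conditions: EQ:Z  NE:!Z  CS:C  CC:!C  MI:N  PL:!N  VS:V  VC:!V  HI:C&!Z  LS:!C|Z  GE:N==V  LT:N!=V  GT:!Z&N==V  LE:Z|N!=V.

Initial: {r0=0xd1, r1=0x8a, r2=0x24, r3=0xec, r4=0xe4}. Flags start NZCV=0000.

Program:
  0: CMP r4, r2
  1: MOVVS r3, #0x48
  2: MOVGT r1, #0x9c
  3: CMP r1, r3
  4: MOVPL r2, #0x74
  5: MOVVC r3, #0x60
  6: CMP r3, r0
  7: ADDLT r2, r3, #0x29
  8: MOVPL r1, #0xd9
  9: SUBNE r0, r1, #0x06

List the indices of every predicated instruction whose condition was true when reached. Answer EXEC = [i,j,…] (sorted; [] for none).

0: ✓ CMP  NZCV=1010
1: · MOVVS
2: · MOVGT
3: ✓ CMP  NZCV=1000
4: · MOVPL
5: ✓ MOVVC  r3←0x60
6: ✓ CMP  NZCV=1001
7: · ADDLT
8: · MOVPL
9: ✓ SUBNE  r0←0x84

EXEC = [5,9]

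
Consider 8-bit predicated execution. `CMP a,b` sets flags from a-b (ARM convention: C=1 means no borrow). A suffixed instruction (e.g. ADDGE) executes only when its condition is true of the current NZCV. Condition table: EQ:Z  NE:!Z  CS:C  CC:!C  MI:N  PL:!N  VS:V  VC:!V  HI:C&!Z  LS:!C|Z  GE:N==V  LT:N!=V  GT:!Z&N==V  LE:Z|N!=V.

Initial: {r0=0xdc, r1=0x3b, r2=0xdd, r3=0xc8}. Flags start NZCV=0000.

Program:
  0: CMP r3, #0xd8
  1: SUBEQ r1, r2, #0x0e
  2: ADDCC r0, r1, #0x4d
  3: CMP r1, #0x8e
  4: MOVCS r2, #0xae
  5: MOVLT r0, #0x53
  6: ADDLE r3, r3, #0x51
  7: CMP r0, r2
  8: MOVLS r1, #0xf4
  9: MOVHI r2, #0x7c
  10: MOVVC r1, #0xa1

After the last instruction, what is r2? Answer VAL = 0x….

VAL = 0xdd

[0] flags=1000 → (cmp)
[1] flags=1000 EQ?F → skip
[2] flags=1000 CC?T → r0=0x88
[3] flags=1001 → (cmp)
[4] flags=1001 CS?F → skip
[5] flags=1001 LT?F → skip
[6] flags=1001 LE?F → skip
[7] flags=1000 → (cmp)
[8] flags=1000 LS?T → r1=0xf4
[9] flags=1000 HI?F → skip
[10] flags=1000 VC?T → r1=0xa1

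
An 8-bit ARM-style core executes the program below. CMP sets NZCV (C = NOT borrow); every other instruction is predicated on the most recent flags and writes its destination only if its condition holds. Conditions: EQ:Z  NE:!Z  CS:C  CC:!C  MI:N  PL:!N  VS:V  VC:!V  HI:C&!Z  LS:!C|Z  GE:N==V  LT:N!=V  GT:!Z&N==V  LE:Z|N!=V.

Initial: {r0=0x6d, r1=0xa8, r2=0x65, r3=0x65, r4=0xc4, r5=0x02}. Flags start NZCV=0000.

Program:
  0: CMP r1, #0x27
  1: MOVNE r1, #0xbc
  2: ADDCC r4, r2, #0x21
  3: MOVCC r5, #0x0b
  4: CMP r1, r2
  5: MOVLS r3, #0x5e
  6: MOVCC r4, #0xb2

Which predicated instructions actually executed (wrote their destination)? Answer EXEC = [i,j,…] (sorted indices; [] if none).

[0] flags=1010 → (cmp)
[1] flags=1010 NE?T → r1=0xbc
[2] flags=1010 CC?F → skip
[3] flags=1010 CC?F → skip
[4] flags=0011 → (cmp)
[5] flags=0011 LS?F → skip
[6] flags=0011 CC?F → skip

EXEC = [1]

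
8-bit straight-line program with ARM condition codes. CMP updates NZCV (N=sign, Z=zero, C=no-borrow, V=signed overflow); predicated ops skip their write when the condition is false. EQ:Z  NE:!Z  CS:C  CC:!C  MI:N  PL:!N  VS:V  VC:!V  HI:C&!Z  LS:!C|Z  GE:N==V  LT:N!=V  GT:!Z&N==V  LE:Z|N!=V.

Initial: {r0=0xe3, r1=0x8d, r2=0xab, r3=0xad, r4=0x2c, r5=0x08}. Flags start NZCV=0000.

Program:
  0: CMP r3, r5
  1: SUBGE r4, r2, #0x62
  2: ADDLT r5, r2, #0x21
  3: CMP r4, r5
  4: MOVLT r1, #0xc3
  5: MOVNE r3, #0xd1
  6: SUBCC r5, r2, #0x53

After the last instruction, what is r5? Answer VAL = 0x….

VAL = 0x58

[0] flags=1010 → (cmp)
[1] flags=1010 GE?F → skip
[2] flags=1010 LT?T → r5=0xcc
[3] flags=0000 → (cmp)
[4] flags=0000 LT?F → skip
[5] flags=0000 NE?T → r3=0xd1
[6] flags=0000 CC?T → r5=0x58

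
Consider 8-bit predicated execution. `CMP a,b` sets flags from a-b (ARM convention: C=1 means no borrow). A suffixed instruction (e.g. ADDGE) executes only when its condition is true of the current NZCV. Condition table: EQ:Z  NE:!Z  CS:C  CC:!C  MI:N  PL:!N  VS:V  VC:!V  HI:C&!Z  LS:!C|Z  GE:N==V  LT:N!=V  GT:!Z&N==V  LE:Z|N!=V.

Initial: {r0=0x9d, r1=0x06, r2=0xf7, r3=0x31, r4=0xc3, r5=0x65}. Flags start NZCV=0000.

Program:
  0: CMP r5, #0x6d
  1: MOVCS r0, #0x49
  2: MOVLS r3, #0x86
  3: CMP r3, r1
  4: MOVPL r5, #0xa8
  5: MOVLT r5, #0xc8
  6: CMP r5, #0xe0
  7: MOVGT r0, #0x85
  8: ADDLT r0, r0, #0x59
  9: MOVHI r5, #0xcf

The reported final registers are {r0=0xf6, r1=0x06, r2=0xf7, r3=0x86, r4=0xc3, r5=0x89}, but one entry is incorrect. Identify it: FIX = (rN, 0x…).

[0] flags=1000 → (cmp)
[1] flags=1000 CS?F → skip
[2] flags=1000 LS?T → r3=0x86
[3] flags=1010 → (cmp)
[4] flags=1010 PL?F → skip
[5] flags=1010 LT?T → r5=0xc8
[6] flags=1000 → (cmp)
[7] flags=1000 GT?F → skip
[8] flags=1000 LT?T → r0=0xf6
[9] flags=1000 HI?F → skip

FIX = (r5, 0xc8)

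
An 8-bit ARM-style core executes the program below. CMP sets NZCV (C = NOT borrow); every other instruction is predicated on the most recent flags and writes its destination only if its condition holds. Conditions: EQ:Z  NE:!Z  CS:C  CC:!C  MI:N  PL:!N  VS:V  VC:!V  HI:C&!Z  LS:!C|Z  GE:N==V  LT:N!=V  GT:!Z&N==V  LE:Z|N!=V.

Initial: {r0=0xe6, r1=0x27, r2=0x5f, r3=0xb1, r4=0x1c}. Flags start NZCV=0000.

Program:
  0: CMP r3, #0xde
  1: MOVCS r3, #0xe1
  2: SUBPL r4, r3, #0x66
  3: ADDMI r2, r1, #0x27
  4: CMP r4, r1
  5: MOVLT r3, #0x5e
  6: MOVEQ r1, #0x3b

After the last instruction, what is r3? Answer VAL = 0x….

VAL = 0x5e

0: ✓ CMP  NZCV=1000
1: · MOVCS
2: · SUBPL
3: ✓ ADDMI  r2←0x4e
4: ✓ CMP  NZCV=1000
5: ✓ MOVLT  r3←0x5e
6: · MOVEQ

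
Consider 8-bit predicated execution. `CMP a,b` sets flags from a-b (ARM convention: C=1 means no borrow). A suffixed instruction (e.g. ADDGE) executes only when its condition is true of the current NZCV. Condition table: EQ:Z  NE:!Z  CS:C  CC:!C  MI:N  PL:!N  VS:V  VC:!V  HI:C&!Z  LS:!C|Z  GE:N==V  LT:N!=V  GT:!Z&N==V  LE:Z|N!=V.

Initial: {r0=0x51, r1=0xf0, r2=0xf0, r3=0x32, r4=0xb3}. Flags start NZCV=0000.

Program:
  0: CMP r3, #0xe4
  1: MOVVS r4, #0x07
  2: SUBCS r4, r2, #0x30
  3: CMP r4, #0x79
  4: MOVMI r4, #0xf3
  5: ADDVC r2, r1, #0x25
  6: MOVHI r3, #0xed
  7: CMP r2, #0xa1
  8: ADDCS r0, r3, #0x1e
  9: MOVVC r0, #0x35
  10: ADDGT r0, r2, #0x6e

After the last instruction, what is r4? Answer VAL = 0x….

[0] flags=0000 → (cmp)
[1] flags=0000 VS?F → skip
[2] flags=0000 CS?F → skip
[3] flags=0011 → (cmp)
[4] flags=0011 MI?F → skip
[5] flags=0011 VC?F → skip
[6] flags=0011 HI?T → r3=0xed
[7] flags=0010 → (cmp)
[8] flags=0010 CS?T → r0=0x0b
[9] flags=0010 VC?T → r0=0x35
[10] flags=0010 GT?T → r0=0x5e

VAL = 0xb3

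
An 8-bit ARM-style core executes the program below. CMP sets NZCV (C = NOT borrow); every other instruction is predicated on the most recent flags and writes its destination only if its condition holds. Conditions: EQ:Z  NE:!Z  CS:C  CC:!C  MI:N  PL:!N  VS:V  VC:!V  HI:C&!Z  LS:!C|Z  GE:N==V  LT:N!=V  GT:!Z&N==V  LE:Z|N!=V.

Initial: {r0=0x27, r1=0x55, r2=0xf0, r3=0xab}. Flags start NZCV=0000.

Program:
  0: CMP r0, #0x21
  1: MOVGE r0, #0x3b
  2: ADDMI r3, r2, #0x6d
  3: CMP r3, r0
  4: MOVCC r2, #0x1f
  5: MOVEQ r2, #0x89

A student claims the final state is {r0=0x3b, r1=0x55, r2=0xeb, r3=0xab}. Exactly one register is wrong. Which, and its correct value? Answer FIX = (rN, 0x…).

FIX = (r2, 0xf0)

[0] flags=0010 → (cmp)
[1] flags=0010 GE?T → r0=0x3b
[2] flags=0010 MI?F → skip
[3] flags=0011 → (cmp)
[4] flags=0011 CC?F → skip
[5] flags=0011 EQ?F → skip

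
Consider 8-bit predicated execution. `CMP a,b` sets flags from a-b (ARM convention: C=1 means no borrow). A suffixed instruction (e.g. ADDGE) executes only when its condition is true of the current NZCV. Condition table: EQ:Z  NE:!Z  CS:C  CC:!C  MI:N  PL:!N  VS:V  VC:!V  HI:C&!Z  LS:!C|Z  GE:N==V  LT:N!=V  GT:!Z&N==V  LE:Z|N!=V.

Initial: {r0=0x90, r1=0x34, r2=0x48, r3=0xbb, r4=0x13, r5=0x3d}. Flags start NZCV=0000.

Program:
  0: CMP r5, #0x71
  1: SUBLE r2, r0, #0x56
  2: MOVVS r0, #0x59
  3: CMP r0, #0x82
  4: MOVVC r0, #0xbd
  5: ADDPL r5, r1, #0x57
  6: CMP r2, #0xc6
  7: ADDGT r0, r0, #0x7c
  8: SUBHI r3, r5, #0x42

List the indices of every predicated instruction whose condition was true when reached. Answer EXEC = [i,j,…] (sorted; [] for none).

0: ✓ CMP  NZCV=1000
1: ✓ SUBLE  r2←0x3a
2: · MOVVS
3: ✓ CMP  NZCV=0010
4: ✓ MOVVC  r0←0xbd
5: ✓ ADDPL  r5←0x8b
6: ✓ CMP  NZCV=0000
7: ✓ ADDGT  r0←0x39
8: · SUBHI

EXEC = [1,4,5,7]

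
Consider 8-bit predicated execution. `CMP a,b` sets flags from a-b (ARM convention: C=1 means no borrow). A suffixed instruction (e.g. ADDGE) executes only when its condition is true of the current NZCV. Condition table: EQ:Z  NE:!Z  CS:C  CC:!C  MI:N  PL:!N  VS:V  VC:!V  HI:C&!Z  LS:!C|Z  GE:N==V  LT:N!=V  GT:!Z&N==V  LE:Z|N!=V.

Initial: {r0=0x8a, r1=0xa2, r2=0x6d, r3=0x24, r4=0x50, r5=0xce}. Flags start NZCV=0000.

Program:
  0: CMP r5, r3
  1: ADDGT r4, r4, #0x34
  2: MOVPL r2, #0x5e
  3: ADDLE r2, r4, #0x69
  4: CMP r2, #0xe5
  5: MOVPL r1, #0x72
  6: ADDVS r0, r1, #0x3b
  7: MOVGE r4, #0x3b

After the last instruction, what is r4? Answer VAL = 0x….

VAL = 0x50

0: ✓ CMP  NZCV=1010
1: · ADDGT
2: · MOVPL
3: ✓ ADDLE  r2←0xb9
4: ✓ CMP  NZCV=1000
5: · MOVPL
6: · ADDVS
7: · MOVGE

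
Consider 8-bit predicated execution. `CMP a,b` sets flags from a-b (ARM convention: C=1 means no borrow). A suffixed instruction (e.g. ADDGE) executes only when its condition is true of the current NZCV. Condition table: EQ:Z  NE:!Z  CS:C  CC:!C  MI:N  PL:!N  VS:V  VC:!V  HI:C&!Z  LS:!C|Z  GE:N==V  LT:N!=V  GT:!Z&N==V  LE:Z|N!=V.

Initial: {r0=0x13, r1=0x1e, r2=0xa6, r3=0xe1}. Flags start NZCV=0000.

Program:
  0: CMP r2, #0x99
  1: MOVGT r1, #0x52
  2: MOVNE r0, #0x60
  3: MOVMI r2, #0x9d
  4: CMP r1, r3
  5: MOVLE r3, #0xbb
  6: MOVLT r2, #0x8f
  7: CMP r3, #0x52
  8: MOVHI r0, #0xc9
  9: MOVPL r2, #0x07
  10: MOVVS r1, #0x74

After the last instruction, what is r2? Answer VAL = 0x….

VAL = 0xa6

0: ✓ CMP  NZCV=0010
1: ✓ MOVGT  r1←0x52
2: ✓ MOVNE  r0←0x60
3: · MOVMI
4: ✓ CMP  NZCV=0000
5: · MOVLE
6: · MOVLT
7: ✓ CMP  NZCV=1010
8: ✓ MOVHI  r0←0xc9
9: · MOVPL
10: · MOVVS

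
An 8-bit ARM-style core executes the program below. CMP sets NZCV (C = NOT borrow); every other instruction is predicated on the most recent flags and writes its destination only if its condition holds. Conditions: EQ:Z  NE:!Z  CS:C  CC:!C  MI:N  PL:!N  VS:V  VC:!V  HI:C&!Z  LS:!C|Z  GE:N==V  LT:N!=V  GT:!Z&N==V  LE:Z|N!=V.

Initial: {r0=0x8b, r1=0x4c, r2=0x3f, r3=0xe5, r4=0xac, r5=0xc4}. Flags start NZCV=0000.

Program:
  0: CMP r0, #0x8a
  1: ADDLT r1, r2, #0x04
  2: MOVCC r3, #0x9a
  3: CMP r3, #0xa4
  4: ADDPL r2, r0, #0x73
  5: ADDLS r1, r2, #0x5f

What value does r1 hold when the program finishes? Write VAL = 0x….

VAL = 0x4c

[0] flags=0010 → (cmp)
[1] flags=0010 LT?F → skip
[2] flags=0010 CC?F → skip
[3] flags=0010 → (cmp)
[4] flags=0010 PL?T → r2=0xfe
[5] flags=0010 LS?F → skip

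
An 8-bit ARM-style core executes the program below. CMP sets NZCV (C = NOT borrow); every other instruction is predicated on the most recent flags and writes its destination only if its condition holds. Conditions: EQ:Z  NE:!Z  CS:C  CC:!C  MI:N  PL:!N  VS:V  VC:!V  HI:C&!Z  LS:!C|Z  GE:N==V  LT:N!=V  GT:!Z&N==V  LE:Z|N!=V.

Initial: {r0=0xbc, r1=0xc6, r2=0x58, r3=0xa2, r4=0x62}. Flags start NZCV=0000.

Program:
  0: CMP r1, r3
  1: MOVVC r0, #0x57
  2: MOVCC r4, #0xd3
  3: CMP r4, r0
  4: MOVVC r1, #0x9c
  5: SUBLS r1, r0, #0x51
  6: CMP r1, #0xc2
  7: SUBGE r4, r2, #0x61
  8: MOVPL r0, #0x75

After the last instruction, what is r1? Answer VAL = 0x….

[0] flags=0010 → (cmp)
[1] flags=0010 VC?T → r0=0x57
[2] flags=0010 CC?F → skip
[3] flags=0010 → (cmp)
[4] flags=0010 VC?T → r1=0x9c
[5] flags=0010 LS?F → skip
[6] flags=1000 → (cmp)
[7] flags=1000 GE?F → skip
[8] flags=1000 PL?F → skip

VAL = 0x9c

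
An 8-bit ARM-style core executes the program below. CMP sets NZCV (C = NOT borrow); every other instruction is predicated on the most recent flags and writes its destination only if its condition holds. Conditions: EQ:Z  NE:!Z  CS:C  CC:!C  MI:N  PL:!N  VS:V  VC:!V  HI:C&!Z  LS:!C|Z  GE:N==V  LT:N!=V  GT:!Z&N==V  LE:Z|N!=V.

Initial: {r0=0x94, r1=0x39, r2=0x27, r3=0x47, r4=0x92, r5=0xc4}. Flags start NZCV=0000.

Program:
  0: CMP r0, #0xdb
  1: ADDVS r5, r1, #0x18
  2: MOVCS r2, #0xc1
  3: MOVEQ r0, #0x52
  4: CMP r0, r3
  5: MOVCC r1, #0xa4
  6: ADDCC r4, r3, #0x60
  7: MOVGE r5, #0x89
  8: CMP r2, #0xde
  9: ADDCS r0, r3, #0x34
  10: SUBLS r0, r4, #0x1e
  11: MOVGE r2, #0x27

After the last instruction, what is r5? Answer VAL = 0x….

VAL = 0xc4

[0] flags=1000 → (cmp)
[1] flags=1000 VS?F → skip
[2] flags=1000 CS?F → skip
[3] flags=1000 EQ?F → skip
[4] flags=0011 → (cmp)
[5] flags=0011 CC?F → skip
[6] flags=0011 CC?F → skip
[7] flags=0011 GE?F → skip
[8] flags=0000 → (cmp)
[9] flags=0000 CS?F → skip
[10] flags=0000 LS?T → r0=0x74
[11] flags=0000 GE?T → r2=0x27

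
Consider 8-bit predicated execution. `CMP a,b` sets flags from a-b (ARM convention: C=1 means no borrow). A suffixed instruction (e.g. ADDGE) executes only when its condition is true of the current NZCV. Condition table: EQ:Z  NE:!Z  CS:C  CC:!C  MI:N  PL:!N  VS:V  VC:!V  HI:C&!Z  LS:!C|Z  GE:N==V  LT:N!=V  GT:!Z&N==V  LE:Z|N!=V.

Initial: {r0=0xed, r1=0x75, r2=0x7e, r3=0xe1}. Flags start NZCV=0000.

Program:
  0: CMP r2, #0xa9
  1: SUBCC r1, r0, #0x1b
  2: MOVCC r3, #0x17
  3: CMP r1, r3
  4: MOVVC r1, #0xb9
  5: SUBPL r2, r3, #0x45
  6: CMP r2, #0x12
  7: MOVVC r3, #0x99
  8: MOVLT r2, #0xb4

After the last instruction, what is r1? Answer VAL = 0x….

[0] flags=1001 → (cmp)
[1] flags=1001 CC?T → r1=0xd2
[2] flags=1001 CC?T → r3=0x17
[3] flags=1010 → (cmp)
[4] flags=1010 VC?T → r1=0xb9
[5] flags=1010 PL?F → skip
[6] flags=0010 → (cmp)
[7] flags=0010 VC?T → r3=0x99
[8] flags=0010 LT?F → skip

VAL = 0xb9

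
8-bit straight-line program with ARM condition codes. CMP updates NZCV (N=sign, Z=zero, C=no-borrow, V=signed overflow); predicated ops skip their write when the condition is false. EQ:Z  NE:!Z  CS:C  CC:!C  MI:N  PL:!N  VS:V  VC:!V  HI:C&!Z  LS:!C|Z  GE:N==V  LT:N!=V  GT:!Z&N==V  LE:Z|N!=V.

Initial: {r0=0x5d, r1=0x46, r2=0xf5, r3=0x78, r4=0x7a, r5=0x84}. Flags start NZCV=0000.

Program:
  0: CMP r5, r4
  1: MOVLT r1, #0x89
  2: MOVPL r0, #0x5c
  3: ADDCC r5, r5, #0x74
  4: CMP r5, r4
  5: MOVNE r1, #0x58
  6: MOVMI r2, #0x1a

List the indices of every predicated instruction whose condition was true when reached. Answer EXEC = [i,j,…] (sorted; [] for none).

EXEC = [1,2,5]

0: ✓ CMP  NZCV=0011
1: ✓ MOVLT  r1←0x89
2: ✓ MOVPL  r0←0x5c
3: · ADDCC
4: ✓ CMP  NZCV=0011
5: ✓ MOVNE  r1←0x58
6: · MOVMI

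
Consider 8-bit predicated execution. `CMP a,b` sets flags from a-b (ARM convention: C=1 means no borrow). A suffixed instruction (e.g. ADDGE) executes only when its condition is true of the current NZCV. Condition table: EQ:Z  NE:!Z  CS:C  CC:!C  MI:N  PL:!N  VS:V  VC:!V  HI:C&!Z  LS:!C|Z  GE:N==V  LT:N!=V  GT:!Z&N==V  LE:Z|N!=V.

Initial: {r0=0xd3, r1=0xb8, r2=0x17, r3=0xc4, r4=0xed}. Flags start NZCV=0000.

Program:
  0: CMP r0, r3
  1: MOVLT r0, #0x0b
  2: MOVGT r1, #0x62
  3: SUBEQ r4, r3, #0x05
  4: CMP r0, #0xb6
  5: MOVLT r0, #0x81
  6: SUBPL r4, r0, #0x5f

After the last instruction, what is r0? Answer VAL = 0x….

VAL = 0xd3

[0] flags=0010 → (cmp)
[1] flags=0010 LT?F → skip
[2] flags=0010 GT?T → r1=0x62
[3] flags=0010 EQ?F → skip
[4] flags=0010 → (cmp)
[5] flags=0010 LT?F → skip
[6] flags=0010 PL?T → r4=0x74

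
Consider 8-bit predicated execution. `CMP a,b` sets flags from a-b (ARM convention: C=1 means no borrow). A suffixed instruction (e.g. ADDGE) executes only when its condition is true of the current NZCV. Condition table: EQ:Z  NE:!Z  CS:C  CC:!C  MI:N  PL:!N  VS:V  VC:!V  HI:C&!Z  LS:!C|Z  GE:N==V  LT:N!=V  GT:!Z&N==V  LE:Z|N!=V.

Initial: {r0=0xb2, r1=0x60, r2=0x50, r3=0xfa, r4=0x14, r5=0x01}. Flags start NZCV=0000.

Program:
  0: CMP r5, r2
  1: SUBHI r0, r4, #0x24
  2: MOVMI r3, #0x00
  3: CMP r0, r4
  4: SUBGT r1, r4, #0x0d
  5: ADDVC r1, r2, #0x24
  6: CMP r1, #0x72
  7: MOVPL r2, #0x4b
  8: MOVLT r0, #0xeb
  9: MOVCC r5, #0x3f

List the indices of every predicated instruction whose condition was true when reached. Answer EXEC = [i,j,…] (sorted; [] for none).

0: ✓ CMP  NZCV=1000
1: · SUBHI
2: ✓ MOVMI  r3←0x00
3: ✓ CMP  NZCV=1010
4: · SUBGT
5: ✓ ADDVC  r1←0x74
6: ✓ CMP  NZCV=0010
7: ✓ MOVPL  r2←0x4b
8: · MOVLT
9: · MOVCC

EXEC = [2,5,7]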